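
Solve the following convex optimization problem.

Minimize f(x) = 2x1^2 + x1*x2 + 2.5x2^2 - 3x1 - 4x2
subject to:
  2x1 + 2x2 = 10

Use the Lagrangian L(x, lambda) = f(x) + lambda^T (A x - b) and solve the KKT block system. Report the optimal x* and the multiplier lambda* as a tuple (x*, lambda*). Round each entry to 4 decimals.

Form the Lagrangian:
  L(x, lambda) = (1/2) x^T Q x + c^T x + lambda^T (A x - b)
Stationarity (grad_x L = 0): Q x + c + A^T lambda = 0.
Primal feasibility: A x = b.

This gives the KKT block system:
  [ Q   A^T ] [ x     ]   [-c ]
  [ A    0  ] [ lambda ] = [ b ]

Solving the linear system:
  x*      = (2.7143, 2.2857)
  lambda* = (-5.0714)
  f(x*)   = 16.7143

x* = (2.7143, 2.2857), lambda* = (-5.0714)


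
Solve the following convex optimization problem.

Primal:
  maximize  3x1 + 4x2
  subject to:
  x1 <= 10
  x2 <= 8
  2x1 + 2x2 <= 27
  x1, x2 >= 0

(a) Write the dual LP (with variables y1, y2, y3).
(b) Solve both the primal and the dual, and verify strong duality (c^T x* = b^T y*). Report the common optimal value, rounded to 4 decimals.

The standard primal-dual pair for 'max c^T x s.t. A x <= b, x >= 0' is:
  Dual:  min b^T y  s.t.  A^T y >= c,  y >= 0.

So the dual LP is:
  minimize  10y1 + 8y2 + 27y3
  subject to:
    y1 + 2y3 >= 3
    y2 + 2y3 >= 4
    y1, y2, y3 >= 0

Solving the primal: x* = (5.5, 8).
  primal value c^T x* = 48.5.
Solving the dual: y* = (0, 1, 1.5).
  dual value b^T y* = 48.5.
Strong duality: c^T x* = b^T y*. Confirmed.

48.5


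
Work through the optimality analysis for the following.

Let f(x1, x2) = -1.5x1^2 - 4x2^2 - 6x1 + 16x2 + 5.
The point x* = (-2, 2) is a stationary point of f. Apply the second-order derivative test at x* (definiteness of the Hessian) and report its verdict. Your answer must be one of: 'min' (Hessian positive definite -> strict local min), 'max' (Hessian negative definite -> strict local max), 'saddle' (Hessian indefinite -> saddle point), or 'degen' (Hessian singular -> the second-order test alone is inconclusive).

Compute the Hessian H = grad^2 f:
  H = [[-3, 0], [0, -8]]
Verify stationarity: grad f(x*) = H x* + g = (0, 0).
Eigenvalues of H: -8, -3.
Both eigenvalues < 0, so H is negative definite -> x* is a strict local max.

max


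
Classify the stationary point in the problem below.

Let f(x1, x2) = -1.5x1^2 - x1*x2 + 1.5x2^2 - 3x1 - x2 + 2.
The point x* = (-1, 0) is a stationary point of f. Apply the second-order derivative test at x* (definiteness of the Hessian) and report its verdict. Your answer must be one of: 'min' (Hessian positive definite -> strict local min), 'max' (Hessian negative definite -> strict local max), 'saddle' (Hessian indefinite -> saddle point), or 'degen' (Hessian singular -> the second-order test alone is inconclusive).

Compute the Hessian H = grad^2 f:
  H = [[-3, -1], [-1, 3]]
Verify stationarity: grad f(x*) = H x* + g = (0, 0).
Eigenvalues of H: -3.1623, 3.1623.
Eigenvalues have mixed signs, so H is indefinite -> x* is a saddle point.

saddle


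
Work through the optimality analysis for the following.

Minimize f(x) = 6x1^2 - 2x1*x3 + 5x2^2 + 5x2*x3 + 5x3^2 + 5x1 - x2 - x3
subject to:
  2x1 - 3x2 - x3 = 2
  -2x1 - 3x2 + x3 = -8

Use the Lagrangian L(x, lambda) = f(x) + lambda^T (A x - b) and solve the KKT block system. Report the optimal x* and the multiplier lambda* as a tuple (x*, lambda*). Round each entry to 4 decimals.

Form the Lagrangian:
  L(x, lambda) = (1/2) x^T Q x + c^T x + lambda^T (A x - b)
Stationarity (grad_x L = 0): Q x + c + A^T lambda = 0.
Primal feasibility: A x = b.

This gives the KKT block system:
  [ Q   A^T ] [ x     ]   [-c ]
  [ A    0  ] [ lambda ] = [ b ]

Solving the linear system:
  x*      = (1.75, 1, -1.5)
  lambda* = (-7, 7.5)
  f(x*)   = 41.625

x* = (1.75, 1, -1.5), lambda* = (-7, 7.5)


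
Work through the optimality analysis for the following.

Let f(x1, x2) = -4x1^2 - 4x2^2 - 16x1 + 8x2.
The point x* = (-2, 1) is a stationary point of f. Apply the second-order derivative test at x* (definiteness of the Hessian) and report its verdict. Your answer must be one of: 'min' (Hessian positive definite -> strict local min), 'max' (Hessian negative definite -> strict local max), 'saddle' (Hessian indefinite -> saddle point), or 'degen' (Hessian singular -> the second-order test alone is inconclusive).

Compute the Hessian H = grad^2 f:
  H = [[-8, 0], [0, -8]]
Verify stationarity: grad f(x*) = H x* + g = (0, 0).
Eigenvalues of H: -8, -8.
Both eigenvalues < 0, so H is negative definite -> x* is a strict local max.

max


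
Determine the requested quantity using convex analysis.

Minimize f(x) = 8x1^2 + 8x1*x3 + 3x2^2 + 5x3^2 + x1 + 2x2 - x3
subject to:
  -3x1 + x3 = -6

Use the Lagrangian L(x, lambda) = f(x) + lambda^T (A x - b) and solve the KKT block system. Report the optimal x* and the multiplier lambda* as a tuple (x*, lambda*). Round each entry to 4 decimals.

Form the Lagrangian:
  L(x, lambda) = (1/2) x^T Q x + c^T x + lambda^T (A x - b)
Stationarity (grad_x L = 0): Q x + c + A^T lambda = 0.
Primal feasibility: A x = b.

This gives the KKT block system:
  [ Q   A^T ] [ x     ]   [-c ]
  [ A    0  ] [ lambda ] = [ b ]

Solving the linear system:
  x*      = (1.4935, -0.3333, -1.5195)
  lambda* = (4.2468)
  f(x*)   = 13.9134

x* = (1.4935, -0.3333, -1.5195), lambda* = (4.2468)


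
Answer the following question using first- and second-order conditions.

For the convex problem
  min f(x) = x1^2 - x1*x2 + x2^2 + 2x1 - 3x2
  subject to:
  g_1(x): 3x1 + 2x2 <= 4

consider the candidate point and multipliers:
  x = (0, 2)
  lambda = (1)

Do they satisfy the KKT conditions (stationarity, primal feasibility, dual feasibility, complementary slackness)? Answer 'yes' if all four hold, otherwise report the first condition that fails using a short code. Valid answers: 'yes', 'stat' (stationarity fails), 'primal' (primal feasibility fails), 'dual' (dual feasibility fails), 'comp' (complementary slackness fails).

Gradient of f: grad f(x) = Q x + c = (0, 1)
Constraint values g_i(x) = a_i^T x - b_i:
  g_1((0, 2)) = 0
Stationarity residual: grad f(x) + sum_i lambda_i a_i = (3, 3)
  -> stationarity FAILS
Primal feasibility (all g_i <= 0): OK
Dual feasibility (all lambda_i >= 0): OK
Complementary slackness (lambda_i * g_i(x) = 0 for all i): OK

Verdict: the first failing condition is stationarity -> stat.

stat


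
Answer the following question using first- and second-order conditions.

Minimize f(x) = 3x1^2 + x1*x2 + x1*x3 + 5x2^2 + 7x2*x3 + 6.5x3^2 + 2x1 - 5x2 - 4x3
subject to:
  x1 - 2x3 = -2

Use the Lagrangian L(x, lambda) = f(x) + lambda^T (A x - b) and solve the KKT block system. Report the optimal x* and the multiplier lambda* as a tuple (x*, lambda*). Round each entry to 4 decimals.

Form the Lagrangian:
  L(x, lambda) = (1/2) x^T Q x + c^T x + lambda^T (A x - b)
Stationarity (grad_x L = 0): Q x + c + A^T lambda = 0.
Primal feasibility: A x = b.

This gives the KKT block system:
  [ Q   A^T ] [ x     ]   [-c ]
  [ A    0  ] [ lambda ] = [ b ]

Solving the linear system:
  x*      = (-0.8024, 0.1611, 0.5988)
  lambda* = (2.0547)
  f(x*)   = -0.348

x* = (-0.8024, 0.1611, 0.5988), lambda* = (2.0547)


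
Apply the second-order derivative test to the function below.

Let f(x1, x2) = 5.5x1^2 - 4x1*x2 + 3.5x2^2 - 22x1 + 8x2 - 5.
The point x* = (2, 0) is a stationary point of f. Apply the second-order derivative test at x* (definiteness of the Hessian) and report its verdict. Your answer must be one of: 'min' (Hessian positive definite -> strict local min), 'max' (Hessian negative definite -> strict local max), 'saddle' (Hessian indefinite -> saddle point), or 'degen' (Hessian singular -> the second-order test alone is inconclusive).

Compute the Hessian H = grad^2 f:
  H = [[11, -4], [-4, 7]]
Verify stationarity: grad f(x*) = H x* + g = (0, 0).
Eigenvalues of H: 4.5279, 13.4721.
Both eigenvalues > 0, so H is positive definite -> x* is a strict local min.

min


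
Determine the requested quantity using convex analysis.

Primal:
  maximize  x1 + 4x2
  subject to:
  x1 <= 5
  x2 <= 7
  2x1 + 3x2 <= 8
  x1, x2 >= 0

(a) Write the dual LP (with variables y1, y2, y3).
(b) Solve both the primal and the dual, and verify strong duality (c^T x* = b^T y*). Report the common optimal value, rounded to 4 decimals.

The standard primal-dual pair for 'max c^T x s.t. A x <= b, x >= 0' is:
  Dual:  min b^T y  s.t.  A^T y >= c,  y >= 0.

So the dual LP is:
  minimize  5y1 + 7y2 + 8y3
  subject to:
    y1 + 2y3 >= 1
    y2 + 3y3 >= 4
    y1, y2, y3 >= 0

Solving the primal: x* = (0, 2.6667).
  primal value c^T x* = 10.6667.
Solving the dual: y* = (0, 0, 1.3333).
  dual value b^T y* = 10.6667.
Strong duality: c^T x* = b^T y*. Confirmed.

10.6667


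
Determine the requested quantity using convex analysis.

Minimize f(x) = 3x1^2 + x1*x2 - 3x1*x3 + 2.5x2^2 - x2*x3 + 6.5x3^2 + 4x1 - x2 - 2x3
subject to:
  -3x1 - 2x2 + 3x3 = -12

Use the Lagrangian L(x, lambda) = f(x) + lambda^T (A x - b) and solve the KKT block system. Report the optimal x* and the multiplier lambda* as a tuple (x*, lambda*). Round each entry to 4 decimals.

Form the Lagrangian:
  L(x, lambda) = (1/2) x^T Q x + c^T x + lambda^T (A x - b)
Stationarity (grad_x L = 0): Q x + c + A^T lambda = 0.
Primal feasibility: A x = b.

This gives the KKT block system:
  [ Q   A^T ] [ x     ]   [-c ]
  [ A    0  ] [ lambda ] = [ b ]

Solving the linear system:
  x*      = (1.773, 2.2426, -0.7319)
  lambda* = (6.3589)
  f(x*)   = 41.3099

x* = (1.773, 2.2426, -0.7319), lambda* = (6.3589)


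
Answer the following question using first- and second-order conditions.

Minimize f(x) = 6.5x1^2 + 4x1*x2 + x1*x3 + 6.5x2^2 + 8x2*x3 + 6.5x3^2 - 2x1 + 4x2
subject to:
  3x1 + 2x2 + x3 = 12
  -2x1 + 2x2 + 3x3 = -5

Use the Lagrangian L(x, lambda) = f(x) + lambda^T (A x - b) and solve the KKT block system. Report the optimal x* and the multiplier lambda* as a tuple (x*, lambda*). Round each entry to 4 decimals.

Form the Lagrangian:
  L(x, lambda) = (1/2) x^T Q x + c^T x + lambda^T (A x - b)
Stationarity (grad_x L = 0): Q x + c + A^T lambda = 0.
Primal feasibility: A x = b.

This gives the KKT block system:
  [ Q   A^T ] [ x     ]   [-c ]
  [ A    0  ] [ lambda ] = [ b ]

Solving the linear system:
  x*      = (3.5262, 0.5529, 0.3155)
  lambda* = (-14.837, 0.9285)
  f(x*)   = 88.9228

x* = (3.5262, 0.5529, 0.3155), lambda* = (-14.837, 0.9285)


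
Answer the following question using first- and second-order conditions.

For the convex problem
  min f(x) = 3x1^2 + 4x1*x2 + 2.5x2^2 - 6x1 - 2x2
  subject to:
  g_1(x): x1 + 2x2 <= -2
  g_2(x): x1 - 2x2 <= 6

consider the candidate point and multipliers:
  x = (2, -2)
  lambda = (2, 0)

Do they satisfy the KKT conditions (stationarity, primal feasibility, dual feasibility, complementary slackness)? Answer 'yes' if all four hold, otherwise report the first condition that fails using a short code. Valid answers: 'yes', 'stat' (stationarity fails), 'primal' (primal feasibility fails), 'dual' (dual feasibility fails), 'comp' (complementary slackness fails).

Gradient of f: grad f(x) = Q x + c = (-2, -4)
Constraint values g_i(x) = a_i^T x - b_i:
  g_1((2, -2)) = 0
  g_2((2, -2)) = 0
Stationarity residual: grad f(x) + sum_i lambda_i a_i = (0, 0)
  -> stationarity OK
Primal feasibility (all g_i <= 0): OK
Dual feasibility (all lambda_i >= 0): OK
Complementary slackness (lambda_i * g_i(x) = 0 for all i): OK

Verdict: yes, KKT holds.

yes


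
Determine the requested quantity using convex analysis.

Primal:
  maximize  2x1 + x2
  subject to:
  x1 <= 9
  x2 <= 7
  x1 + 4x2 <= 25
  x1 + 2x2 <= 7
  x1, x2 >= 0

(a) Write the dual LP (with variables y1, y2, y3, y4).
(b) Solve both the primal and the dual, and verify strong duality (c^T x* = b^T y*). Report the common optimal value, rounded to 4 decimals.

The standard primal-dual pair for 'max c^T x s.t. A x <= b, x >= 0' is:
  Dual:  min b^T y  s.t.  A^T y >= c,  y >= 0.

So the dual LP is:
  minimize  9y1 + 7y2 + 25y3 + 7y4
  subject to:
    y1 + y3 + y4 >= 2
    y2 + 4y3 + 2y4 >= 1
    y1, y2, y3, y4 >= 0

Solving the primal: x* = (7, 0).
  primal value c^T x* = 14.
Solving the dual: y* = (0, 0, 0, 2).
  dual value b^T y* = 14.
Strong duality: c^T x* = b^T y*. Confirmed.

14


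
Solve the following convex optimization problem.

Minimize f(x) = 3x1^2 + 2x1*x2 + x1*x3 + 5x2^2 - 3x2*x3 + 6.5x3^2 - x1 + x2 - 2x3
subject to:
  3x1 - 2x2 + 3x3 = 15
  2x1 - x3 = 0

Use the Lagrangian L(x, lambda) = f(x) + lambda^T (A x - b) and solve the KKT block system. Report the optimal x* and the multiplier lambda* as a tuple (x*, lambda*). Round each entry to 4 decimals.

Form the Lagrangian:
  L(x, lambda) = (1/2) x^T Q x + c^T x + lambda^T (A x - b)
Stationarity (grad_x L = 0): Q x + c + A^T lambda = 0.
Primal feasibility: A x = b.

This gives the KKT block system:
  [ Q   A^T ] [ x     ]   [-c ]
  [ A    0  ] [ lambda ] = [ b ]

Solving the linear system:
  x*      = (1.3479, -1.4344, 2.6958)
  lambda* = (-9.3676, 10.5941)
  f(x*)   = 66.1701

x* = (1.3479, -1.4344, 2.6958), lambda* = (-9.3676, 10.5941)


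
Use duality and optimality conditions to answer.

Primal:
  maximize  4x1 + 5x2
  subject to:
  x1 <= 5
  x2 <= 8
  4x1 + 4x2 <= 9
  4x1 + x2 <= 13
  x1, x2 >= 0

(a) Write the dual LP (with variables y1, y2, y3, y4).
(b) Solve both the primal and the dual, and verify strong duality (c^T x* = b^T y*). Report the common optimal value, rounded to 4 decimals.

The standard primal-dual pair for 'max c^T x s.t. A x <= b, x >= 0' is:
  Dual:  min b^T y  s.t.  A^T y >= c,  y >= 0.

So the dual LP is:
  minimize  5y1 + 8y2 + 9y3 + 13y4
  subject to:
    y1 + 4y3 + 4y4 >= 4
    y2 + 4y3 + y4 >= 5
    y1, y2, y3, y4 >= 0

Solving the primal: x* = (0, 2.25).
  primal value c^T x* = 11.25.
Solving the dual: y* = (0, 0, 1.25, 0).
  dual value b^T y* = 11.25.
Strong duality: c^T x* = b^T y*. Confirmed.

11.25


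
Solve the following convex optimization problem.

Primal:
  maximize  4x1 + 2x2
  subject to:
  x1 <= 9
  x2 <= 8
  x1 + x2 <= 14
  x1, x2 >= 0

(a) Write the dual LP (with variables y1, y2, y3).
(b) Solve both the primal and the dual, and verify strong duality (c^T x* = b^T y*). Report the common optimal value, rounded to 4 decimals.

The standard primal-dual pair for 'max c^T x s.t. A x <= b, x >= 0' is:
  Dual:  min b^T y  s.t.  A^T y >= c,  y >= 0.

So the dual LP is:
  minimize  9y1 + 8y2 + 14y3
  subject to:
    y1 + y3 >= 4
    y2 + y3 >= 2
    y1, y2, y3 >= 0

Solving the primal: x* = (9, 5).
  primal value c^T x* = 46.
Solving the dual: y* = (2, 0, 2).
  dual value b^T y* = 46.
Strong duality: c^T x* = b^T y*. Confirmed.

46


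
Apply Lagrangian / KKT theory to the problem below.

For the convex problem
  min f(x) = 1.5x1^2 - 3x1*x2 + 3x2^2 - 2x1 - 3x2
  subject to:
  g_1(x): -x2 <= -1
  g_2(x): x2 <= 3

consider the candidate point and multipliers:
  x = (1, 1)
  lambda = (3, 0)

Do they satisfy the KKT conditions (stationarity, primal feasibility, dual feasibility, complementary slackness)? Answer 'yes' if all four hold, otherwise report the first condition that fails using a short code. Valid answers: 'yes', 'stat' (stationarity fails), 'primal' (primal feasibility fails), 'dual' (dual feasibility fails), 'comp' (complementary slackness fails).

Gradient of f: grad f(x) = Q x + c = (-2, 0)
Constraint values g_i(x) = a_i^T x - b_i:
  g_1((1, 1)) = 0
  g_2((1, 1)) = -2
Stationarity residual: grad f(x) + sum_i lambda_i a_i = (-2, -3)
  -> stationarity FAILS
Primal feasibility (all g_i <= 0): OK
Dual feasibility (all lambda_i >= 0): OK
Complementary slackness (lambda_i * g_i(x) = 0 for all i): OK

Verdict: the first failing condition is stationarity -> stat.

stat


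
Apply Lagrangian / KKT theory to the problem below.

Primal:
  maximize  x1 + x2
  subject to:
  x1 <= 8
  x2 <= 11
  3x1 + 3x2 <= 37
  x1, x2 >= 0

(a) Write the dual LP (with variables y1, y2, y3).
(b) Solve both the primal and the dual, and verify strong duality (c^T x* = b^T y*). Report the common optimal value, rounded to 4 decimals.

The standard primal-dual pair for 'max c^T x s.t. A x <= b, x >= 0' is:
  Dual:  min b^T y  s.t.  A^T y >= c,  y >= 0.

So the dual LP is:
  minimize  8y1 + 11y2 + 37y3
  subject to:
    y1 + 3y3 >= 1
    y2 + 3y3 >= 1
    y1, y2, y3 >= 0

Solving the primal: x* = (1.3333, 11).
  primal value c^T x* = 12.3333.
Solving the dual: y* = (0, 0, 0.3333).
  dual value b^T y* = 12.3333.
Strong duality: c^T x* = b^T y*. Confirmed.

12.3333


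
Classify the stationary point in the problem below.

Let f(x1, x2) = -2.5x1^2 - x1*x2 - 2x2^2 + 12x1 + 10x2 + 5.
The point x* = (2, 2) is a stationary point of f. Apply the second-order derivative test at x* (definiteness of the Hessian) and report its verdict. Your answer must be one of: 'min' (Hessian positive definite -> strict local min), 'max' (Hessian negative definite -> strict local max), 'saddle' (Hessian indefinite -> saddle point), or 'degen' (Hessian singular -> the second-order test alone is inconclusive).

Compute the Hessian H = grad^2 f:
  H = [[-5, -1], [-1, -4]]
Verify stationarity: grad f(x*) = H x* + g = (0, 0).
Eigenvalues of H: -5.618, -3.382.
Both eigenvalues < 0, so H is negative definite -> x* is a strict local max.

max


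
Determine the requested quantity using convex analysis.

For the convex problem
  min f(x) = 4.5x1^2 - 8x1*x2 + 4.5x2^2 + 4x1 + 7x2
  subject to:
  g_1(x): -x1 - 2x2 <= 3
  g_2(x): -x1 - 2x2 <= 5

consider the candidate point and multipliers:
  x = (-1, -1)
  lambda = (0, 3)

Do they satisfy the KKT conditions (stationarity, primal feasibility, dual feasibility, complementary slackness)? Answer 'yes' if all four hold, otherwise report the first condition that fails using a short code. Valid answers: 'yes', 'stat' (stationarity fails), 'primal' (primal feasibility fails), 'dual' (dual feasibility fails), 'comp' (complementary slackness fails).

Gradient of f: grad f(x) = Q x + c = (3, 6)
Constraint values g_i(x) = a_i^T x - b_i:
  g_1((-1, -1)) = 0
  g_2((-1, -1)) = -2
Stationarity residual: grad f(x) + sum_i lambda_i a_i = (0, 0)
  -> stationarity OK
Primal feasibility (all g_i <= 0): OK
Dual feasibility (all lambda_i >= 0): OK
Complementary slackness (lambda_i * g_i(x) = 0 for all i): FAILS

Verdict: the first failing condition is complementary_slackness -> comp.

comp


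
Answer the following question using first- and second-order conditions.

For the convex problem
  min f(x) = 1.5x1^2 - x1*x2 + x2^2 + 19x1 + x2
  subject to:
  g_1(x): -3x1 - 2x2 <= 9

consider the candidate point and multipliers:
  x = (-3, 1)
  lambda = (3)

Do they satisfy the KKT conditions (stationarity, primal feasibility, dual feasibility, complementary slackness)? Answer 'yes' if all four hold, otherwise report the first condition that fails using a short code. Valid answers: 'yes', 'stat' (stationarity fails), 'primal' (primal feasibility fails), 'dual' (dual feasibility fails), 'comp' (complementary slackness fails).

Gradient of f: grad f(x) = Q x + c = (9, 6)
Constraint values g_i(x) = a_i^T x - b_i:
  g_1((-3, 1)) = -2
Stationarity residual: grad f(x) + sum_i lambda_i a_i = (0, 0)
  -> stationarity OK
Primal feasibility (all g_i <= 0): OK
Dual feasibility (all lambda_i >= 0): OK
Complementary slackness (lambda_i * g_i(x) = 0 for all i): FAILS

Verdict: the first failing condition is complementary_slackness -> comp.

comp


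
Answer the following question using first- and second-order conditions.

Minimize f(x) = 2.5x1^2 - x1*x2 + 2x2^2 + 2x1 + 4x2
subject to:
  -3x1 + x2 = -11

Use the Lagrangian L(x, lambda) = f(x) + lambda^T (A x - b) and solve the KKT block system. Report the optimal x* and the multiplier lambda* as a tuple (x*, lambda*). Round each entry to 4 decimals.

Form the Lagrangian:
  L(x, lambda) = (1/2) x^T Q x + c^T x + lambda^T (A x - b)
Stationarity (grad_x L = 0): Q x + c + A^T lambda = 0.
Primal feasibility: A x = b.

This gives the KKT block system:
  [ Q   A^T ] [ x     ]   [-c ]
  [ A    0  ] [ lambda ] = [ b ]

Solving the linear system:
  x*      = (3.0571, -1.8286)
  lambda* = (6.3714)
  f(x*)   = 34.4429

x* = (3.0571, -1.8286), lambda* = (6.3714)


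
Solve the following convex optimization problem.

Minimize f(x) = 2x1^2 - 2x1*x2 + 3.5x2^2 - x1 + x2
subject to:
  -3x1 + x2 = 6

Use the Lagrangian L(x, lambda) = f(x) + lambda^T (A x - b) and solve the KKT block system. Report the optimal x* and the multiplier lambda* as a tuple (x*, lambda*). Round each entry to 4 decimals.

Form the Lagrangian:
  L(x, lambda) = (1/2) x^T Q x + c^T x + lambda^T (A x - b)
Stationarity (grad_x L = 0): Q x + c + A^T lambda = 0.
Primal feasibility: A x = b.

This gives the KKT block system:
  [ Q   A^T ] [ x     ]   [-c ]
  [ A    0  ] [ lambda ] = [ b ]

Solving the linear system:
  x*      = (-2.1091, -0.3273)
  lambda* = (-2.9273)
  f(x*)   = 9.6727

x* = (-2.1091, -0.3273), lambda* = (-2.9273)


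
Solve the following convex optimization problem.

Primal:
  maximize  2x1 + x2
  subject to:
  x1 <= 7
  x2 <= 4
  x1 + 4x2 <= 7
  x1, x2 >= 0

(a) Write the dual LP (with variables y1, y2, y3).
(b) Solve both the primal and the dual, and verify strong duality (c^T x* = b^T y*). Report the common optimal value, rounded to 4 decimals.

The standard primal-dual pair for 'max c^T x s.t. A x <= b, x >= 0' is:
  Dual:  min b^T y  s.t.  A^T y >= c,  y >= 0.

So the dual LP is:
  minimize  7y1 + 4y2 + 7y3
  subject to:
    y1 + y3 >= 2
    y2 + 4y3 >= 1
    y1, y2, y3 >= 0

Solving the primal: x* = (7, 0).
  primal value c^T x* = 14.
Solving the dual: y* = (1.75, 0, 0.25).
  dual value b^T y* = 14.
Strong duality: c^T x* = b^T y*. Confirmed.

14


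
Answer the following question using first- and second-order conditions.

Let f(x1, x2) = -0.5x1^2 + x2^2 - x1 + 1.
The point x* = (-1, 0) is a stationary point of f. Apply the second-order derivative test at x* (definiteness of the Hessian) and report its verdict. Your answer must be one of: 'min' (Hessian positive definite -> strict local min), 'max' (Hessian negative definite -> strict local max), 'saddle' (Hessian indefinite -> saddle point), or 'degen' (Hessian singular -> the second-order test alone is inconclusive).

Compute the Hessian H = grad^2 f:
  H = [[-1, 0], [0, 2]]
Verify stationarity: grad f(x*) = H x* + g = (0, 0).
Eigenvalues of H: -1, 2.
Eigenvalues have mixed signs, so H is indefinite -> x* is a saddle point.

saddle


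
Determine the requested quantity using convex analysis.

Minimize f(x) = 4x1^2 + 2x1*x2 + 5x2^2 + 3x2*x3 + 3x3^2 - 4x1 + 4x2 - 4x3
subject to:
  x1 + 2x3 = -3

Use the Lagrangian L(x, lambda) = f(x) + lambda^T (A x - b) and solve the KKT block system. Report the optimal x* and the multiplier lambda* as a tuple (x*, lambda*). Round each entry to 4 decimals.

Form the Lagrangian:
  L(x, lambda) = (1/2) x^T Q x + c^T x + lambda^T (A x - b)
Stationarity (grad_x L = 0): Q x + c + A^T lambda = 0.
Primal feasibility: A x = b.

This gives the KKT block system:
  [ Q   A^T ] [ x     ]   [-c ]
  [ A    0  ] [ lambda ] = [ b ]

Solving the linear system:
  x*      = (-0.2665, 0.0633, -1.3668)
  lambda* = (6.0053)
  f(x*)   = 12.4011

x* = (-0.2665, 0.0633, -1.3668), lambda* = (6.0053)


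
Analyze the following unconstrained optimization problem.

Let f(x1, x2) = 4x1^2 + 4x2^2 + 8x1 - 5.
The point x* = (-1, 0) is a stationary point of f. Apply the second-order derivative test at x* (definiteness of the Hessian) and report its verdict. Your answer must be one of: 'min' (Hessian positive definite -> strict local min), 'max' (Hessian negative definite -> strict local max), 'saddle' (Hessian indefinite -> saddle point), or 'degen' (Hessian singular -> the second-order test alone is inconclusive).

Compute the Hessian H = grad^2 f:
  H = [[8, 0], [0, 8]]
Verify stationarity: grad f(x*) = H x* + g = (0, 0).
Eigenvalues of H: 8, 8.
Both eigenvalues > 0, so H is positive definite -> x* is a strict local min.

min


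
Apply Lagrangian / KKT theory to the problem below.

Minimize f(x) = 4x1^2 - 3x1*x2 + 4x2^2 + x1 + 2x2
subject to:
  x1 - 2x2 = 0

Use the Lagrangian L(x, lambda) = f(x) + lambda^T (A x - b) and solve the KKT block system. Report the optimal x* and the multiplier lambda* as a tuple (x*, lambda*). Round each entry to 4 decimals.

Form the Lagrangian:
  L(x, lambda) = (1/2) x^T Q x + c^T x + lambda^T (A x - b)
Stationarity (grad_x L = 0): Q x + c + A^T lambda = 0.
Primal feasibility: A x = b.

This gives the KKT block system:
  [ Q   A^T ] [ x     ]   [-c ]
  [ A    0  ] [ lambda ] = [ b ]

Solving the linear system:
  x*      = (-0.2857, -0.1429)
  lambda* = (0.8571)
  f(x*)   = -0.2857

x* = (-0.2857, -0.1429), lambda* = (0.8571)


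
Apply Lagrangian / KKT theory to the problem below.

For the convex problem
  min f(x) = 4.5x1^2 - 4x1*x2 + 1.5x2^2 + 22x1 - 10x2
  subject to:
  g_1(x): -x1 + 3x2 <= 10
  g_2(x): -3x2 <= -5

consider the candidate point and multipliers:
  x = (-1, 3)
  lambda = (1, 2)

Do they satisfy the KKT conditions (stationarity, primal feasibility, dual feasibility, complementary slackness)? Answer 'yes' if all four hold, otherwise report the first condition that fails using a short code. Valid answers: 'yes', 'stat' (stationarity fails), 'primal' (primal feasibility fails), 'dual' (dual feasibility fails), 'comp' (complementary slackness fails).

Gradient of f: grad f(x) = Q x + c = (1, 3)
Constraint values g_i(x) = a_i^T x - b_i:
  g_1((-1, 3)) = 0
  g_2((-1, 3)) = -4
Stationarity residual: grad f(x) + sum_i lambda_i a_i = (0, 0)
  -> stationarity OK
Primal feasibility (all g_i <= 0): OK
Dual feasibility (all lambda_i >= 0): OK
Complementary slackness (lambda_i * g_i(x) = 0 for all i): FAILS

Verdict: the first failing condition is complementary_slackness -> comp.

comp


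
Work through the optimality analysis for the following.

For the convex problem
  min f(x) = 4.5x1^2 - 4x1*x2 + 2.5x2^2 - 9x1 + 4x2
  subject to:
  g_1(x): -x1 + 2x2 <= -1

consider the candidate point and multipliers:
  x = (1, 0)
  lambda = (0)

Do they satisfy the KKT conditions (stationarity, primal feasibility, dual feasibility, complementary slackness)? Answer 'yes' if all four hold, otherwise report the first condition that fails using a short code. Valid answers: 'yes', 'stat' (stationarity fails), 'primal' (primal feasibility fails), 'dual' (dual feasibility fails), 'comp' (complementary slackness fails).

Gradient of f: grad f(x) = Q x + c = (0, 0)
Constraint values g_i(x) = a_i^T x - b_i:
  g_1((1, 0)) = 0
Stationarity residual: grad f(x) + sum_i lambda_i a_i = (0, 0)
  -> stationarity OK
Primal feasibility (all g_i <= 0): OK
Dual feasibility (all lambda_i >= 0): OK
Complementary slackness (lambda_i * g_i(x) = 0 for all i): OK

Verdict: yes, KKT holds.

yes


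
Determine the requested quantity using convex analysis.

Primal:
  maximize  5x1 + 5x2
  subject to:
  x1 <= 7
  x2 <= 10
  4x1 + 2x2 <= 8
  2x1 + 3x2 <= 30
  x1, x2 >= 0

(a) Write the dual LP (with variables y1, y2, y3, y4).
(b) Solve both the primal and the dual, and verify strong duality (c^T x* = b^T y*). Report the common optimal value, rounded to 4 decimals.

The standard primal-dual pair for 'max c^T x s.t. A x <= b, x >= 0' is:
  Dual:  min b^T y  s.t.  A^T y >= c,  y >= 0.

So the dual LP is:
  minimize  7y1 + 10y2 + 8y3 + 30y4
  subject to:
    y1 + 4y3 + 2y4 >= 5
    y2 + 2y3 + 3y4 >= 5
    y1, y2, y3, y4 >= 0

Solving the primal: x* = (0, 4).
  primal value c^T x* = 20.
Solving the dual: y* = (0, 0, 2.5, 0).
  dual value b^T y* = 20.
Strong duality: c^T x* = b^T y*. Confirmed.

20


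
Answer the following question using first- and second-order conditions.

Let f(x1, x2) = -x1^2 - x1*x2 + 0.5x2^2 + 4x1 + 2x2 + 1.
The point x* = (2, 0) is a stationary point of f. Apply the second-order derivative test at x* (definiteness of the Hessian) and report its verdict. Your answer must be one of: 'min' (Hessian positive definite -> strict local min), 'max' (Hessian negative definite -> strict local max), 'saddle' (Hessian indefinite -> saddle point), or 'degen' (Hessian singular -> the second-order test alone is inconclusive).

Compute the Hessian H = grad^2 f:
  H = [[-2, -1], [-1, 1]]
Verify stationarity: grad f(x*) = H x* + g = (0, 0).
Eigenvalues of H: -2.3028, 1.3028.
Eigenvalues have mixed signs, so H is indefinite -> x* is a saddle point.

saddle


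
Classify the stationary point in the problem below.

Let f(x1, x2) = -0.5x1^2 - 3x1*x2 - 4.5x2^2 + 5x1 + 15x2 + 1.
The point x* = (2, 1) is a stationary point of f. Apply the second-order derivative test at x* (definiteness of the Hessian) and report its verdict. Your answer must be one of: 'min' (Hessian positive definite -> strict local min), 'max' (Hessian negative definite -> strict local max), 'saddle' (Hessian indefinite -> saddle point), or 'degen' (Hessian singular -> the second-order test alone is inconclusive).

Compute the Hessian H = grad^2 f:
  H = [[-1, -3], [-3, -9]]
Verify stationarity: grad f(x*) = H x* + g = (0, 0).
Eigenvalues of H: -10, 0.
H has a zero eigenvalue (singular; negative semidefinite but not definite), so H is neither positive definite, negative definite, nor indefinite. The second-order test alone is inconclusive -> degen.
(Indeed, f is constant along the null direction of H through x*, so x* is not a strict local extremum.)

degen


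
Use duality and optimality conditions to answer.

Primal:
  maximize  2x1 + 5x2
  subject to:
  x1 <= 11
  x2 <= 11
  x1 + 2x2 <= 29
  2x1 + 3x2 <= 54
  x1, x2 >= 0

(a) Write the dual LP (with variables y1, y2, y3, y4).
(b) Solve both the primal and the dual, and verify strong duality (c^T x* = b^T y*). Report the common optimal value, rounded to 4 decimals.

The standard primal-dual pair for 'max c^T x s.t. A x <= b, x >= 0' is:
  Dual:  min b^T y  s.t.  A^T y >= c,  y >= 0.

So the dual LP is:
  minimize  11y1 + 11y2 + 29y3 + 54y4
  subject to:
    y1 + y3 + 2y4 >= 2
    y2 + 2y3 + 3y4 >= 5
    y1, y2, y3, y4 >= 0

Solving the primal: x* = (7, 11).
  primal value c^T x* = 69.
Solving the dual: y* = (0, 1, 2, 0).
  dual value b^T y* = 69.
Strong duality: c^T x* = b^T y*. Confirmed.

69


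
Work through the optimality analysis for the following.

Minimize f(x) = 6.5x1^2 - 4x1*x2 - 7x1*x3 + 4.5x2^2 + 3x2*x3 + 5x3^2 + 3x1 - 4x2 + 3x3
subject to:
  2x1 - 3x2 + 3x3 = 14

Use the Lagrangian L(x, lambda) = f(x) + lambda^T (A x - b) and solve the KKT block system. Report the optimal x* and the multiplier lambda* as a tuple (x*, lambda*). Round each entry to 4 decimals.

Form the Lagrangian:
  L(x, lambda) = (1/2) x^T Q x + c^T x + lambda^T (A x - b)
Stationarity (grad_x L = 0): Q x + c + A^T lambda = 0.
Primal feasibility: A x = b.

This gives the KKT block system:
  [ Q   A^T ] [ x     ]   [-c ]
  [ A    0  ] [ lambda ] = [ b ]

Solving the linear system:
  x*      = (1.4009, -1.2846, 2.4481)
  lambda* = (-4.6069)
  f(x*)   = 40.5912

x* = (1.4009, -1.2846, 2.4481), lambda* = (-4.6069)


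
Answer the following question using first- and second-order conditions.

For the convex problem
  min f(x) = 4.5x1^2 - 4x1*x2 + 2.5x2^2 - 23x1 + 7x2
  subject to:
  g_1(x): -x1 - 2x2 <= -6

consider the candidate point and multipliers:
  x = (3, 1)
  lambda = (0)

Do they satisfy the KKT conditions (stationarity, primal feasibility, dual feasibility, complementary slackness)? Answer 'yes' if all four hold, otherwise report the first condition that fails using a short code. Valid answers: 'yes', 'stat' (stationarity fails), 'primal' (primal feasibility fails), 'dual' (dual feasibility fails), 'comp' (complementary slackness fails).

Gradient of f: grad f(x) = Q x + c = (0, 0)
Constraint values g_i(x) = a_i^T x - b_i:
  g_1((3, 1)) = 1
Stationarity residual: grad f(x) + sum_i lambda_i a_i = (0, 0)
  -> stationarity OK
Primal feasibility (all g_i <= 0): FAILS
Dual feasibility (all lambda_i >= 0): OK
Complementary slackness (lambda_i * g_i(x) = 0 for all i): OK

Verdict: the first failing condition is primal_feasibility -> primal.

primal


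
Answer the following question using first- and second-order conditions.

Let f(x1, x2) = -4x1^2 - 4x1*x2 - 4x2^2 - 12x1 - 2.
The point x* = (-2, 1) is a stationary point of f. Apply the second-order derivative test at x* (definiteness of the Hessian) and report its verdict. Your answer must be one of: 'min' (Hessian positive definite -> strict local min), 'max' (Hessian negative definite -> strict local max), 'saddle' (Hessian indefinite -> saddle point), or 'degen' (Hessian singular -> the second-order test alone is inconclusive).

Compute the Hessian H = grad^2 f:
  H = [[-8, -4], [-4, -8]]
Verify stationarity: grad f(x*) = H x* + g = (0, 0).
Eigenvalues of H: -12, -4.
Both eigenvalues < 0, so H is negative definite -> x* is a strict local max.

max


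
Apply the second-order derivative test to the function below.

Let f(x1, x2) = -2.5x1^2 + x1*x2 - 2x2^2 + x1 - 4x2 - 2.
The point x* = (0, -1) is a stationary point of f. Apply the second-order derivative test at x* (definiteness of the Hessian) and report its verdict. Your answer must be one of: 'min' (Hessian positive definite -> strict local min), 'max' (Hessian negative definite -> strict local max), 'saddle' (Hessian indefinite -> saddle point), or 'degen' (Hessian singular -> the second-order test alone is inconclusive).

Compute the Hessian H = grad^2 f:
  H = [[-5, 1], [1, -4]]
Verify stationarity: grad f(x*) = H x* + g = (0, 0).
Eigenvalues of H: -5.618, -3.382.
Both eigenvalues < 0, so H is negative definite -> x* is a strict local max.

max


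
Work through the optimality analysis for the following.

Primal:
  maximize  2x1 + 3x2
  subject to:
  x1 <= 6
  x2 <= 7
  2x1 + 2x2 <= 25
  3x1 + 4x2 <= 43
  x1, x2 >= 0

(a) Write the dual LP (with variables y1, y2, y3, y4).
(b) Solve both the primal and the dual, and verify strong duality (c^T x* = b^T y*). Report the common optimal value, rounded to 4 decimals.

The standard primal-dual pair for 'max c^T x s.t. A x <= b, x >= 0' is:
  Dual:  min b^T y  s.t.  A^T y >= c,  y >= 0.

So the dual LP is:
  minimize  6y1 + 7y2 + 25y3 + 43y4
  subject to:
    y1 + 2y3 + 3y4 >= 2
    y2 + 2y3 + 4y4 >= 3
    y1, y2, y3, y4 >= 0

Solving the primal: x* = (5, 7).
  primal value c^T x* = 31.
Solving the dual: y* = (0, 0.3333, 0, 0.6667).
  dual value b^T y* = 31.
Strong duality: c^T x* = b^T y*. Confirmed.

31


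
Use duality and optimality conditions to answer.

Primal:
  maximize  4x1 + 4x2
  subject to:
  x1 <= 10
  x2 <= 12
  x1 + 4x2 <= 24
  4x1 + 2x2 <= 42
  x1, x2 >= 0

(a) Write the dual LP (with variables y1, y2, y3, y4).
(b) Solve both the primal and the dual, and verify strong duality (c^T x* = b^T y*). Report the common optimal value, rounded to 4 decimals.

The standard primal-dual pair for 'max c^T x s.t. A x <= b, x >= 0' is:
  Dual:  min b^T y  s.t.  A^T y >= c,  y >= 0.

So the dual LP is:
  minimize  10y1 + 12y2 + 24y3 + 42y4
  subject to:
    y1 + y3 + 4y4 >= 4
    y2 + 4y3 + 2y4 >= 4
    y1, y2, y3, y4 >= 0

Solving the primal: x* = (8.5714, 3.8571).
  primal value c^T x* = 49.7143.
Solving the dual: y* = (0, 0, 0.5714, 0.8571).
  dual value b^T y* = 49.7143.
Strong duality: c^T x* = b^T y*. Confirmed.

49.7143


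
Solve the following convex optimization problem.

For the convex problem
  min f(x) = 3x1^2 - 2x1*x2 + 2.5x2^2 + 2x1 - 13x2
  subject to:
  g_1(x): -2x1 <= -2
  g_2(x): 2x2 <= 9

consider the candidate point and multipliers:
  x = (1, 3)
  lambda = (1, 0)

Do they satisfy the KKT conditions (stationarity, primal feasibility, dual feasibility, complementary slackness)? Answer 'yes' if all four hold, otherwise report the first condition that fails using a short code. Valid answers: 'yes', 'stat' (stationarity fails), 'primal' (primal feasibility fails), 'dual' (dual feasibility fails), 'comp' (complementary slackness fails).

Gradient of f: grad f(x) = Q x + c = (2, 0)
Constraint values g_i(x) = a_i^T x - b_i:
  g_1((1, 3)) = 0
  g_2((1, 3)) = -3
Stationarity residual: grad f(x) + sum_i lambda_i a_i = (0, 0)
  -> stationarity OK
Primal feasibility (all g_i <= 0): OK
Dual feasibility (all lambda_i >= 0): OK
Complementary slackness (lambda_i * g_i(x) = 0 for all i): OK

Verdict: yes, KKT holds.

yes


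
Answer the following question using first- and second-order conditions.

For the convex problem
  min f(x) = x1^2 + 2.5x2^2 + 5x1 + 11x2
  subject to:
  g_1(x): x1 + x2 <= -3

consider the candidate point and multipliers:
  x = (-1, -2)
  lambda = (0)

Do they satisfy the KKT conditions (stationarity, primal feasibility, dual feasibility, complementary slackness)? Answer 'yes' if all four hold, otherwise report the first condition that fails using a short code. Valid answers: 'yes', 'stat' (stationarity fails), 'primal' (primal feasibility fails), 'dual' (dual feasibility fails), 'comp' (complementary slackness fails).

Gradient of f: grad f(x) = Q x + c = (3, 1)
Constraint values g_i(x) = a_i^T x - b_i:
  g_1((-1, -2)) = 0
Stationarity residual: grad f(x) + sum_i lambda_i a_i = (3, 1)
  -> stationarity FAILS
Primal feasibility (all g_i <= 0): OK
Dual feasibility (all lambda_i >= 0): OK
Complementary slackness (lambda_i * g_i(x) = 0 for all i): OK

Verdict: the first failing condition is stationarity -> stat.

stat


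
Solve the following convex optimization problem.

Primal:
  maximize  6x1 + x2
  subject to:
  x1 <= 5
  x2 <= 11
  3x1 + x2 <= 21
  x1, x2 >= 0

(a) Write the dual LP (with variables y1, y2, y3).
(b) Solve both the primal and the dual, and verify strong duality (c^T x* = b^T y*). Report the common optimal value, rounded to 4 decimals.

The standard primal-dual pair for 'max c^T x s.t. A x <= b, x >= 0' is:
  Dual:  min b^T y  s.t.  A^T y >= c,  y >= 0.

So the dual LP is:
  minimize  5y1 + 11y2 + 21y3
  subject to:
    y1 + 3y3 >= 6
    y2 + y3 >= 1
    y1, y2, y3 >= 0

Solving the primal: x* = (5, 6).
  primal value c^T x* = 36.
Solving the dual: y* = (3, 0, 1).
  dual value b^T y* = 36.
Strong duality: c^T x* = b^T y*. Confirmed.

36


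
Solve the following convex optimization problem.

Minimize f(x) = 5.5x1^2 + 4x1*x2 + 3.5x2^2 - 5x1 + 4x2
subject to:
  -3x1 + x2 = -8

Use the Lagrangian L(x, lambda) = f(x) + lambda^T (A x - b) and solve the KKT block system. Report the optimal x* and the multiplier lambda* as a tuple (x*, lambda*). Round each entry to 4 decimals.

Form the Lagrangian:
  L(x, lambda) = (1/2) x^T Q x + c^T x + lambda^T (A x - b)
Stationarity (grad_x L = 0): Q x + c + A^T lambda = 0.
Primal feasibility: A x = b.

This gives the KKT block system:
  [ Q   A^T ] [ x     ]   [-c ]
  [ A    0  ] [ lambda ] = [ b ]

Solving the linear system:
  x*      = (1.9694, -2.0918)
  lambda* = (2.7653)
  f(x*)   = 1.9541

x* = (1.9694, -2.0918), lambda* = (2.7653)


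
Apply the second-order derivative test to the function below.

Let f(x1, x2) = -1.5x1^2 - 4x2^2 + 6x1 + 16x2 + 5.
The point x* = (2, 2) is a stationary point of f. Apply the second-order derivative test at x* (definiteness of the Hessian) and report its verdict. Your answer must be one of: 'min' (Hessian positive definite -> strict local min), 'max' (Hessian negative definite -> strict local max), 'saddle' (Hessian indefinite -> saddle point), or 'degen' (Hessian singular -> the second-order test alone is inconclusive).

Compute the Hessian H = grad^2 f:
  H = [[-3, 0], [0, -8]]
Verify stationarity: grad f(x*) = H x* + g = (0, 0).
Eigenvalues of H: -8, -3.
Both eigenvalues < 0, so H is negative definite -> x* is a strict local max.

max


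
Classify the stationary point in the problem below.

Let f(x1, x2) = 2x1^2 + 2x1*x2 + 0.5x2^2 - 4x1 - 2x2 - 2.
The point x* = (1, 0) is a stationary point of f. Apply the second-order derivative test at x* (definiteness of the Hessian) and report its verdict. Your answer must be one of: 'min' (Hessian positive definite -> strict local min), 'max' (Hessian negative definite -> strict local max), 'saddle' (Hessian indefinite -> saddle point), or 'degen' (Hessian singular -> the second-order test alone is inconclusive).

Compute the Hessian H = grad^2 f:
  H = [[4, 2], [2, 1]]
Verify stationarity: grad f(x*) = H x* + g = (0, 0).
Eigenvalues of H: 0, 5.
H has a zero eigenvalue (singular; positive semidefinite but not definite), so H is neither positive definite, negative definite, nor indefinite. The second-order test alone is inconclusive -> degen.
(Indeed, f is constant along the null direction of H through x*, so x* is not a strict local extremum.)

degen
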